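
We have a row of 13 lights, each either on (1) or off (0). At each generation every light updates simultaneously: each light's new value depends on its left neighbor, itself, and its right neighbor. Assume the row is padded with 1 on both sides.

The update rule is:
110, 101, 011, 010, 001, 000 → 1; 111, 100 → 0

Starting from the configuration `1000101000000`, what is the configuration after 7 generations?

1111111110000

1011111011111
1110001110000
0010111010111
0111101111100
1100111000101
0101101011111
1111111110000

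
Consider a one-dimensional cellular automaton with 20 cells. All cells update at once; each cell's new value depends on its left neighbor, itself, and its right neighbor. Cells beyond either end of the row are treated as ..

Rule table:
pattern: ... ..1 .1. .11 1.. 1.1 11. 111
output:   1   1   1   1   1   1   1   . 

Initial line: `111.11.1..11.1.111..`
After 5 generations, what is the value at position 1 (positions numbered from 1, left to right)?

1.11111111111111.111
111............111.1
1.11111111111111.111  (repeats generation 1; period 2)
generation 5: 1.11111111111111.111
position 1 holds 1

1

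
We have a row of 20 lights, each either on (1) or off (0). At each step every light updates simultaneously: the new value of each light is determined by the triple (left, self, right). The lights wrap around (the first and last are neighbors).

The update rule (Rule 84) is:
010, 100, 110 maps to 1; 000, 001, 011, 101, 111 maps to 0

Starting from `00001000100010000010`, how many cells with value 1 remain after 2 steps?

00001100110011000011
10000110011001100001
count of 1: 8

8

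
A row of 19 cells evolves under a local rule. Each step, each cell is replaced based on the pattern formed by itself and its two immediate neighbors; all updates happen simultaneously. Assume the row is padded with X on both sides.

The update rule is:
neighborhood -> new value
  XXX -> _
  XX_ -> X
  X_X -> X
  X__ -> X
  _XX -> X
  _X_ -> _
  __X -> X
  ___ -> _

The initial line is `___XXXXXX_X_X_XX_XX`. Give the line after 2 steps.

XXXXX__XXXX_XX___XX

X_XX____XX_X_XXXXX_
XXXXX__XXXX_XX___XX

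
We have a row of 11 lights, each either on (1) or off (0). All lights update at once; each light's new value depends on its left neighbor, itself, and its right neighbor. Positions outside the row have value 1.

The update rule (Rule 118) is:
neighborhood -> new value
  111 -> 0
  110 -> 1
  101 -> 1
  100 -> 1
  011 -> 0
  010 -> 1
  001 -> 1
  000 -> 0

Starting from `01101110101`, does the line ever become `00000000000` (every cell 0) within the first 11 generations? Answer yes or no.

10110011110
11011100011
01100110100
10111011111
11001100000
01110110001
10011011010
11101101111
00110110000
11011011001
01101101110
generation 11 is 01101101110, still not uniform 0

no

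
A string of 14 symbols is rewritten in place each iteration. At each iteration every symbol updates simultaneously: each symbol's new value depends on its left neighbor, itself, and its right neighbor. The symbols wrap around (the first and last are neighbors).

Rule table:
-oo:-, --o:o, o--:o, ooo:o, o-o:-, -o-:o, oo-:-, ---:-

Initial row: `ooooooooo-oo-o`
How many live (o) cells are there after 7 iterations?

8

iteration 1: oooooooo------
iteration 2: -oooooo-o----o
iteration 3: --oooo--oo--oo
iteration 4: oo-oo-oo--oo--
iteration 5: --------oo--oo
iteration 6: o------o--oo--
iteration 7: oo----oooo--oo
count of o: 8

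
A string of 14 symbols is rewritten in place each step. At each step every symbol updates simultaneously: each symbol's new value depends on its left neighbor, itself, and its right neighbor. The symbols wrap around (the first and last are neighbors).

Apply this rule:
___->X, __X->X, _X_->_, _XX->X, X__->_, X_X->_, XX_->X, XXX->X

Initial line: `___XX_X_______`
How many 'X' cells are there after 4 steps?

13

XXXXX___XXXXXX
XXXXX_XXXXXXXX
XXXXX_XXXXXXXX  (fixed point — unchanged through step 4)
count of X: 13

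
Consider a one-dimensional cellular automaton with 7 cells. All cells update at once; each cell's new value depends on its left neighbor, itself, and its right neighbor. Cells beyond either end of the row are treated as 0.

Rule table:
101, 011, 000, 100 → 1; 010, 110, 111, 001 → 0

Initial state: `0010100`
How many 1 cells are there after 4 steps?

1001011
0100110
0010101
1001010
count of 1: 3

3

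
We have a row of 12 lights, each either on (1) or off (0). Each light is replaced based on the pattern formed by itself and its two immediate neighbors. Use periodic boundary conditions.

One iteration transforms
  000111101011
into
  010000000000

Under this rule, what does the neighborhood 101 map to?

0

At position 7 the neighborhood is 101; the next row has 0 there.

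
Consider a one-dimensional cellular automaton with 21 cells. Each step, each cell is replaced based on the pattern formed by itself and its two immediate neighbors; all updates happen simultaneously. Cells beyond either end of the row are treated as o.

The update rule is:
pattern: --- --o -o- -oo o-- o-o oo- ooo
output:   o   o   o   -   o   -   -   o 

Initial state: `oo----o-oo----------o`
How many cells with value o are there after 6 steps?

8

step 1: o-ooooo---oooooooooo-
step 2: ---ooo-ooo-oooooooo--
step 3: ooo-o---o---oooooo-oo
step 4: oo--oooooooo-oooo---o
step 5: o-oo-oooooo---oo-ooo-
step 6: ------oooo-ooo----o--
count of o: 8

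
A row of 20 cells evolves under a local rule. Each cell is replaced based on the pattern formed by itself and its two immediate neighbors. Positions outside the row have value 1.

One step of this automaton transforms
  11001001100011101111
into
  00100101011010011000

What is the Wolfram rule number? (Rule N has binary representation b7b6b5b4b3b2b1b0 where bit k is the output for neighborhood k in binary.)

position 0: 111 → 0  (bit 7 = 0)
position 1: 110 → 0  (bit 6 = 0)
position 15: 101 → 1  (bit 5 = 1)
position 2: 100 → 1  (bit 4 = 1)
position 7: 011 → 1  (bit 3 = 1)
position 4: 010 → 0  (bit 2 = 0)
position 3: 001 → 0  (bit 1 = 0)
position 10: 000 → 1  (bit 0 = 1)
bits b7..b0 = 00111001 = 57

57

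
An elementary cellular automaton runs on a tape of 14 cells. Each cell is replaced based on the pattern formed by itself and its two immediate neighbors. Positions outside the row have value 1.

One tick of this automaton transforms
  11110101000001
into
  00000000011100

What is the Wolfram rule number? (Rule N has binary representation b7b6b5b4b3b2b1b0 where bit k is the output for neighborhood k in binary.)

position 0: 111 → 0  (bit 7 = 0)
position 3: 110 → 0  (bit 6 = 0)
position 4: 101 → 0  (bit 5 = 0)
position 8: 100 → 0  (bit 4 = 0)
position 13: 011 → 0  (bit 3 = 0)
position 5: 010 → 0  (bit 2 = 0)
position 12: 001 → 0  (bit 1 = 0)
position 9: 000 → 1  (bit 0 = 1)
bits b7..b0 = 00000001 = 1

1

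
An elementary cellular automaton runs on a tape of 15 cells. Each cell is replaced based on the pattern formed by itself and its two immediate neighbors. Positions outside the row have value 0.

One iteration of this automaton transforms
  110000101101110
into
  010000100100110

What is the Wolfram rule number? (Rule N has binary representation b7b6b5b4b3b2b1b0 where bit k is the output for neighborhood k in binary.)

196

position 12: 111 → 1  (bit 7 = 1)
position 1: 110 → 1  (bit 6 = 1)
position 7: 101 → 0  (bit 5 = 0)
position 2: 100 → 0  (bit 4 = 0)
position 0: 011 → 0  (bit 3 = 0)
position 6: 010 → 1  (bit 2 = 1)
position 5: 001 → 0  (bit 1 = 0)
position 3: 000 → 0  (bit 0 = 0)
bits b7..b0 = 11000100 = 196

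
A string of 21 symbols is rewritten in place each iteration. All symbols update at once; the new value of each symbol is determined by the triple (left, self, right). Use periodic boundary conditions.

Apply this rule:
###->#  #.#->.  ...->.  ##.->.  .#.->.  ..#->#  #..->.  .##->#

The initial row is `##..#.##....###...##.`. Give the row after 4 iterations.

#..#....###...##..#..

iteration 1: #..#..#....###...##..
iteration 2: ..#..#....###...##..#
iteration 3: .#..#....###...##..#.
iteration 4: #..#....###...##..#..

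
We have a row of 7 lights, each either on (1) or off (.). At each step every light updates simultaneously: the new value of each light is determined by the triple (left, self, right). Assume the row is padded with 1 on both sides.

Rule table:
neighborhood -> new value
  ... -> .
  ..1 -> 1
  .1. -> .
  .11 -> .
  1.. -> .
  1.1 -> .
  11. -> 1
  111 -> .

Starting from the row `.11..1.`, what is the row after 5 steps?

..1.1..
.1....1
.....1.
....1..
...1..1

...1..1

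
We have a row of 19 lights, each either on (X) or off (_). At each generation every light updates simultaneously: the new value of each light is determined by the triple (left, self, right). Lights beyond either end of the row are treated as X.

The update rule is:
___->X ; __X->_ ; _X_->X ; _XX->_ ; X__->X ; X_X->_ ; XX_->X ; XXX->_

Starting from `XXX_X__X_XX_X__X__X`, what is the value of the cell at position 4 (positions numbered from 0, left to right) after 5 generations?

_

generation 1: __X_XX_X__X_XX_XX__
generation 2: X_X__X_XX_X__X__XX_
generation 3: X_XX_X__X_XX_XX__X_
generation 4: X__X_XX_X__X__XX_X_
generation 5: XX_X__X_XX_XX__X_X_
position 4 holds _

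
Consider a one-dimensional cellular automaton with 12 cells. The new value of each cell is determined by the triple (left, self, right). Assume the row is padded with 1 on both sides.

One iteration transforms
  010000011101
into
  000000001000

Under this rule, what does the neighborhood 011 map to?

At position 7 the neighborhood is 011; the next row has 0 there.

0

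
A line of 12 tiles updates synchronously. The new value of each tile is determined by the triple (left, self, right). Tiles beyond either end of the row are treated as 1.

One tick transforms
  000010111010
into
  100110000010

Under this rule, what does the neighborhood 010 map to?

1

At position 4 the neighborhood is 010; the next row has 1 there.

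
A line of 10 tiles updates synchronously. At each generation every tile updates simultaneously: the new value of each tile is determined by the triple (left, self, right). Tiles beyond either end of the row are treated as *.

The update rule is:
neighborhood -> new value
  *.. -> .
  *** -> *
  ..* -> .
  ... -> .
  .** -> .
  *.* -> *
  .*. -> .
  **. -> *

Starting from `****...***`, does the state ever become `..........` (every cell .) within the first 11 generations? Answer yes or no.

****....**
****.....*
****......
****......  (fixed point — unchanged through generation 11)
generation 11 is ****......, still not uniform .

no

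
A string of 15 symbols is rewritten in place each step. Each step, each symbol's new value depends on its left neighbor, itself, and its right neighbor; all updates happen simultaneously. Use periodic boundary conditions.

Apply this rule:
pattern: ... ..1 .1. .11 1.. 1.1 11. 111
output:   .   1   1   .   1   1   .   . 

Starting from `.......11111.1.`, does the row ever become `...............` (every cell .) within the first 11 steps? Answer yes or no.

......1.....111
1....111...1...
11..1...1.111.1
..1111.111...1.
.1....1...1.111
111..111.111...
...11...1...1.1
1.1..1.111.1111
.111111...1....
1......1.111...
11....111...1.1
step 11 is 11....111...1.1, still not uniform .

no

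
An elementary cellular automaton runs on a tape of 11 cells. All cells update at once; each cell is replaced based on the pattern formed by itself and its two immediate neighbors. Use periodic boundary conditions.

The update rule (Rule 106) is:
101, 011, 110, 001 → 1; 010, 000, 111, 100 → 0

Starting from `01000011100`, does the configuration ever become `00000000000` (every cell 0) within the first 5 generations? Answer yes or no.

no

10000110100
00001111001
00011001010
00111010100
01101101000
generation 5 is 01101101000, still not uniform 0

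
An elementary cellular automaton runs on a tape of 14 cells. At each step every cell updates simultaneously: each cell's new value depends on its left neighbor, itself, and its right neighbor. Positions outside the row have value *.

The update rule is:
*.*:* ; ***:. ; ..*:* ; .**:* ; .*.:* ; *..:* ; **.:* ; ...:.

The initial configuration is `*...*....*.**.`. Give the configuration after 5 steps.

**.***....***.

**.***..******
.***.****.....
**.***..**...*
.***.******.**
**.***....***.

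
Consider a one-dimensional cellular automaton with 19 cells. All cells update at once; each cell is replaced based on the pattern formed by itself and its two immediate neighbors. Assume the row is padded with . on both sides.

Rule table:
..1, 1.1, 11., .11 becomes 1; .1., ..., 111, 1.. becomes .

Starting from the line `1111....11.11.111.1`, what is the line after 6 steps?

step 1: 1..1...11111111.11.
step 2: ..1...11......1111.
step 3: .1...111.....11..1.
step 4: 1...11.1....111.1..
step 5: ...1111....11.11...
step 6: ..11..1...111111...

..11..1...111111...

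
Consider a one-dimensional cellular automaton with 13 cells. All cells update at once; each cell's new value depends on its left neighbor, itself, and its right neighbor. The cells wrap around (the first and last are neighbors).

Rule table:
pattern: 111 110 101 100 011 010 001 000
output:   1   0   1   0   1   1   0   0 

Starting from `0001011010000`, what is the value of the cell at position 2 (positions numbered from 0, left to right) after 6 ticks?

0

0001110110000
0001101100000
0001011000000
0001110000000
0001100000000
0001000000000
position 2 holds 0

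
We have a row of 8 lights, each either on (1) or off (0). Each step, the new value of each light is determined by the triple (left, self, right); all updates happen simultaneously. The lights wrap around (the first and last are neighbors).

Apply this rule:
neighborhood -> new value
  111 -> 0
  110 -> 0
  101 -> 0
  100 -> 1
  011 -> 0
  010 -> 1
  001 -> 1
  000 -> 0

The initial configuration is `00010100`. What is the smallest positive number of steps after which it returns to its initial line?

step 1: 00110110
step 2: 01000001
step 3: 01100011
step 4: 00010100

4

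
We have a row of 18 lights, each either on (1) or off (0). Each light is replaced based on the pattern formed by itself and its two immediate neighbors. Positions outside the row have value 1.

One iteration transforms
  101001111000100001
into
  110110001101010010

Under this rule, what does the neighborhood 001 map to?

At position 4 the neighborhood is 001; the next row has 1 there.

1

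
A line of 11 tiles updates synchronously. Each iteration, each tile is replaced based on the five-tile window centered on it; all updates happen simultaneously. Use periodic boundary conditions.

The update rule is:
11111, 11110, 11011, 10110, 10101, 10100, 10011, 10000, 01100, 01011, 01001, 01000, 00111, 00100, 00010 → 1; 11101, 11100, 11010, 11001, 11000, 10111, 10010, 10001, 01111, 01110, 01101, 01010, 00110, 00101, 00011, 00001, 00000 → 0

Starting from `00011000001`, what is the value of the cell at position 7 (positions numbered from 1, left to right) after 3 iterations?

1

10001010011
00010011110
10111110100
position 7 holds 1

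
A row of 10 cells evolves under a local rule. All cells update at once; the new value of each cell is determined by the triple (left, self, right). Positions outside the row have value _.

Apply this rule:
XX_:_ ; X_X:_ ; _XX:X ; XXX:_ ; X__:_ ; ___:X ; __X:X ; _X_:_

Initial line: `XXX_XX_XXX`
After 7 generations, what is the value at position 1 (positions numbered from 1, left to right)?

X

X___X__X__
__XX__X__X
XXX__X__X_
X___X__X__  (repeats generation 1; period 3)
generation 7: X___X__X__
position 1 holds X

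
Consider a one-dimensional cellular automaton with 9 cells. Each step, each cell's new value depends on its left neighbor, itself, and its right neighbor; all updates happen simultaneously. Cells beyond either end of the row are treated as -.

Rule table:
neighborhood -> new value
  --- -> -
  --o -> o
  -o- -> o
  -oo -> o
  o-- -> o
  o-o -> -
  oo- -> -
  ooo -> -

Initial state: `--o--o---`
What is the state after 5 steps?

o-o--o-o-

-oooooo--
oo-----o-
o-o---ooo
o-oo-oo--
o-o--o-o-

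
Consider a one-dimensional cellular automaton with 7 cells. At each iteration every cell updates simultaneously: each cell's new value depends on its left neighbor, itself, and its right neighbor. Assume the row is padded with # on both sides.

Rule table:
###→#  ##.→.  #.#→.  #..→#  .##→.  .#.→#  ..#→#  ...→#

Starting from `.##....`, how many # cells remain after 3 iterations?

...####
###.###
##...##
count of #: 4

4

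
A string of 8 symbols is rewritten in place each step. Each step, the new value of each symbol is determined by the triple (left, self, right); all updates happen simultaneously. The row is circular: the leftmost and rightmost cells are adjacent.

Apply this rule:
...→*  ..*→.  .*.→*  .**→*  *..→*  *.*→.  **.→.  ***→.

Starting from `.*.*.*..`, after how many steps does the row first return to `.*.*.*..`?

.*.*.***
.*.*.*..

2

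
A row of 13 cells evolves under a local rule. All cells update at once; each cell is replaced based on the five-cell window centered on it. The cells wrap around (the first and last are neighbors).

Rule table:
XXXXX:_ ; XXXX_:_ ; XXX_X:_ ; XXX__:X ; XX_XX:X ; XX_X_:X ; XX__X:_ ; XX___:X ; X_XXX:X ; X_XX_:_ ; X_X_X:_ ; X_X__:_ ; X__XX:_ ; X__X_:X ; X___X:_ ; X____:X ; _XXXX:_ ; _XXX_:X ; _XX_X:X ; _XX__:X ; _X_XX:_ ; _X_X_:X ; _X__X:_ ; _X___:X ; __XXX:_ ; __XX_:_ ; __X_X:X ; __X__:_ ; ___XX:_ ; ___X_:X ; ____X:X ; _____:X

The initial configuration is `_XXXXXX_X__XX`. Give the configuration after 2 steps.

step 1: XX_____X____X
step 2: XXXXXXX_XXX__

XXXXXXX_XXX__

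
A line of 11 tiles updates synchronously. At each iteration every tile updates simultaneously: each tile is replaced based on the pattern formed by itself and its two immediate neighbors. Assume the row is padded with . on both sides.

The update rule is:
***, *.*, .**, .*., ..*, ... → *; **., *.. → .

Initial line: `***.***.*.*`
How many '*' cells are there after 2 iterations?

iteration 1: **.***.****
iteration 2: *.***.****.
count of *: 8

8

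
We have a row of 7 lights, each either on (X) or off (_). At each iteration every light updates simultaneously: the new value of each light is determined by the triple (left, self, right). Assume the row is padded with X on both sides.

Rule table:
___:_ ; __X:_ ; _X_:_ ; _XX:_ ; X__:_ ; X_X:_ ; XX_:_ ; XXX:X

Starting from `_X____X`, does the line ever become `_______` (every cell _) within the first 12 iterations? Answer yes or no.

_______
all cells are _ at iteration 1

yes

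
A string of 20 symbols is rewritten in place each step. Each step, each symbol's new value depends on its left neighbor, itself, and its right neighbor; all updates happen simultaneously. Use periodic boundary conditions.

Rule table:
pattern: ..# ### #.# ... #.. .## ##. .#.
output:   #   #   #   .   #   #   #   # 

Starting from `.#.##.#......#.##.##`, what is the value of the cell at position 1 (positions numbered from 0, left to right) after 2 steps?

step 1: ########....########
step 2: #########..#########
position 1 holds #

#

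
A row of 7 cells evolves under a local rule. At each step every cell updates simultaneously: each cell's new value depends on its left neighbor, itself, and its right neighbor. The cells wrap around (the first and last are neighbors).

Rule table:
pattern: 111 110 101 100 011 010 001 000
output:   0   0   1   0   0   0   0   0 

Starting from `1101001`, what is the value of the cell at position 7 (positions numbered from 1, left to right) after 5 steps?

0

0010000
0000000
0000000  (fixed point — unchanged through step 5)
position 7 holds 0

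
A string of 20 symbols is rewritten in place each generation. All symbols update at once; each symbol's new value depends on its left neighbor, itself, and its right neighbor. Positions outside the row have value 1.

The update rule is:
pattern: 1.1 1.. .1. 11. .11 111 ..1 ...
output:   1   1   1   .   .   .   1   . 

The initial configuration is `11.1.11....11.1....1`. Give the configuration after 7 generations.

.1..1...11...1.1111.

generation 1: ..111..1..1..111..1.
generation 2: 11...11111111...1111
generation 3: ..1.1........1.1....
generation 4: 111111......11111..1
generation 5: ......1....1.....11.
generation 6: 1....111..111...1..1
generation 7: .1..1...11...1.1111.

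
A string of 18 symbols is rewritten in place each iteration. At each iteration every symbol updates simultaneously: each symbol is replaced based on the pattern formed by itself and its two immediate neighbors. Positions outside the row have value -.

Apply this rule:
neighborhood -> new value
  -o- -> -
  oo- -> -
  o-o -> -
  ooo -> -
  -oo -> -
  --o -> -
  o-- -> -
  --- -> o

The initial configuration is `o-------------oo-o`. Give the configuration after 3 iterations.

iteration 1: --ooooooooooo-----
iteration 2: o-------------oooo
iteration 3: --ooooooooooo-----

--ooooooooooo-----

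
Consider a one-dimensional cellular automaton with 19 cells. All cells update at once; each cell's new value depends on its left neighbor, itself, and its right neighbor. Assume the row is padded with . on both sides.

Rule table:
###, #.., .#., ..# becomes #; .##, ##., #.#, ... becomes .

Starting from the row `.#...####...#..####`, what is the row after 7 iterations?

###.#.##.#.####.##.
.#..#....#..##....#
######..####..#..##
.####.##.##.#####..
#.##.........###.#.
#...#.......#.#..##
##.###.....##.###..

##.###.....##.###..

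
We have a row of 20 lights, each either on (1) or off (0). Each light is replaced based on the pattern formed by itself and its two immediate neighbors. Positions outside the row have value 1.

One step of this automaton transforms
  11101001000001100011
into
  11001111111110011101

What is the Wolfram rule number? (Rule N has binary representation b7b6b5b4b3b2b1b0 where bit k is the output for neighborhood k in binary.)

151

position 0: 111 → 1  (bit 7 = 1)
position 2: 110 → 0  (bit 6 = 0)
position 3: 101 → 0  (bit 5 = 0)
position 5: 100 → 1  (bit 4 = 1)
position 13: 011 → 0  (bit 3 = 0)
position 4: 010 → 1  (bit 2 = 1)
position 6: 001 → 1  (bit 1 = 1)
position 9: 000 → 1  (bit 0 = 1)
bits b7..b0 = 10010111 = 151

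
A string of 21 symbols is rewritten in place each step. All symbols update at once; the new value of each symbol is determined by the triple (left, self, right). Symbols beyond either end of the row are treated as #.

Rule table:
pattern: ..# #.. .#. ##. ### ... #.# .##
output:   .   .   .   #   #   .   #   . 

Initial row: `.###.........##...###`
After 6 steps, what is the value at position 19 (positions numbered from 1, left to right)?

.

#.##..........#....##
##.#................#
###..................
###..................  (fixed point — unchanged through step 6)
position 19 holds .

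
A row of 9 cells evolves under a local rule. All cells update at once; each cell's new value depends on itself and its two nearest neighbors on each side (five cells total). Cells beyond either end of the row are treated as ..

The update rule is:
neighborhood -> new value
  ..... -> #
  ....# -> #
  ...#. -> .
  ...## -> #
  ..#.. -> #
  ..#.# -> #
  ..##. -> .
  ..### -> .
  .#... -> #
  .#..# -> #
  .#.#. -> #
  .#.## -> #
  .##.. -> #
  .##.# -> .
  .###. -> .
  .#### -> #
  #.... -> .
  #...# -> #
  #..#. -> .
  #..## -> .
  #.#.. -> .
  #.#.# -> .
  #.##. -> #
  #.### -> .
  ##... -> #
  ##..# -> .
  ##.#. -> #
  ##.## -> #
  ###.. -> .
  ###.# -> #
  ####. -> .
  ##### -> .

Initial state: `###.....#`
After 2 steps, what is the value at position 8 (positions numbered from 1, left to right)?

#

step 1: ...#.##.#
step 2: ##.###.#.
position 8 holds #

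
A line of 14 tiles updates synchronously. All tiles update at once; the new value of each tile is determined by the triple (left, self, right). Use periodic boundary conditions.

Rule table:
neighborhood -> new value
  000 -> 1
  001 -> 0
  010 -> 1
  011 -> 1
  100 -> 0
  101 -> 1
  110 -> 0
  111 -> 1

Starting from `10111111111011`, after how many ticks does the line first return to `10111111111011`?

tick 1: 01111111110111
tick 2: 11111111101110
tick 3: 11111111011101
tick 4: 11111110111011
tick 5: 11111101110111
tick 6: 11111011101111
tick 7: 11110111011111
tick 8: 11101110111111
tick 9: 11011101111111
tick 10: 10111011111111
tick 11: 01110111111111
tick 12: 11101111111110
tick 13: 11011111111101
tick 14: 10111111111011

14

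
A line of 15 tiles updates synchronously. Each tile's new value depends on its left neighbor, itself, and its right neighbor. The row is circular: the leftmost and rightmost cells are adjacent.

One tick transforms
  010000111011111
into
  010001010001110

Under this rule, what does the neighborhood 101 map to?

0

At position 0 the neighborhood is 101; the next row has 0 there.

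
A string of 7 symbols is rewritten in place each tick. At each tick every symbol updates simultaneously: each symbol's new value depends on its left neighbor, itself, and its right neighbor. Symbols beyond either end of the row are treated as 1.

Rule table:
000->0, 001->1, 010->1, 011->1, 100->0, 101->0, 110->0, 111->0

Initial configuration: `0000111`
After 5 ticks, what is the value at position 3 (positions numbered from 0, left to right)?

0001100
0011001
0110011
0100110
0101100
position 3 holds 1

1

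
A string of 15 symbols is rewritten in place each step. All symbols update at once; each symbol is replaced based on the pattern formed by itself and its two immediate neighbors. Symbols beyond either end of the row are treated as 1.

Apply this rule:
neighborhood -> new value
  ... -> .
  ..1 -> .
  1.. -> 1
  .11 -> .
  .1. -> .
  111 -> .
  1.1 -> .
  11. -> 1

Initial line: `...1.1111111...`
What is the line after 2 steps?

11..........11.

1..........11..
11..........11.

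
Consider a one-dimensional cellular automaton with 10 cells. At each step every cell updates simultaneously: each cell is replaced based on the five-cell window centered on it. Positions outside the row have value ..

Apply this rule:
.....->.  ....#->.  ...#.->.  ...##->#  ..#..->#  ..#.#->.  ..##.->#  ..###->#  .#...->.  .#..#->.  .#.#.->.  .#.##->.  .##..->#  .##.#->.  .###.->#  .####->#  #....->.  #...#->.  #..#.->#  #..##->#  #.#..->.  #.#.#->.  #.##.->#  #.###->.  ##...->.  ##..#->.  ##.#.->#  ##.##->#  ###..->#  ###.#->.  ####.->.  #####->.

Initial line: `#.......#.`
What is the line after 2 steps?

#.......#.

#.......#.  (fixed point — unchanged through step 2)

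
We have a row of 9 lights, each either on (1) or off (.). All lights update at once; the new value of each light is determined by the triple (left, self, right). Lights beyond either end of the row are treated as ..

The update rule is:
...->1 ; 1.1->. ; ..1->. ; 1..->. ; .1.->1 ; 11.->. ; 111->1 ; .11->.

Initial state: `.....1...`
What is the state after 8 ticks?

1111.1.11
.11..1...
.....1.11
1111.1...
.11..1.11
.....1...  (repeats tick 0; period 6)
tick 8: .11..1...

.11..1...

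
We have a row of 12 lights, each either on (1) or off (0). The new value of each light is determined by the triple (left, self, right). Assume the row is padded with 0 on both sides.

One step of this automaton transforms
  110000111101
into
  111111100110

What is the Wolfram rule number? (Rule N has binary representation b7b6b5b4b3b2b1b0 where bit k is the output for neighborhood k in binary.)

123

position 7: 111 → 0  (bit 7 = 0)
position 1: 110 → 1  (bit 6 = 1)
position 10: 101 → 1  (bit 5 = 1)
position 2: 100 → 1  (bit 4 = 1)
position 0: 011 → 1  (bit 3 = 1)
position 11: 010 → 0  (bit 2 = 0)
position 5: 001 → 1  (bit 1 = 1)
position 3: 000 → 1  (bit 0 = 1)
bits b7..b0 = 01111011 = 123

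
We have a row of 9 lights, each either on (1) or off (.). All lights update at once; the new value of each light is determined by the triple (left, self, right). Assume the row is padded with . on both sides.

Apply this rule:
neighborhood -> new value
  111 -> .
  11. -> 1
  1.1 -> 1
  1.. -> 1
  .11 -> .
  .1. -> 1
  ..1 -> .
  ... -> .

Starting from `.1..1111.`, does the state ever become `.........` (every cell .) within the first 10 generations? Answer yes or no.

.11....11
..11....1
...11...1
....11..1
.....11.1
......111
........1
........1  (fixed point — unchanged through generation 10)
generation 10 is ........1, still not uniform .

no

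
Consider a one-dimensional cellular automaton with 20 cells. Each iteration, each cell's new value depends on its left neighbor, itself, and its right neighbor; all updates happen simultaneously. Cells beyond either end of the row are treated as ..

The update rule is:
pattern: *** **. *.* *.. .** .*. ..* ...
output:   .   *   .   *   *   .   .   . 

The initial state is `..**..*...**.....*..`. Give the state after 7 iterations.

........***.....***.

iteration 1: ..***..*..***.....*.
iteration 2: ..*.**..*.*.**.....*
iteration 3: ....***.....***.....
iteration 4: ....*.**....*.**....
iteration 5: ......***.....***...
iteration 6: ......*.**....*.**..
iteration 7: ........***.....***.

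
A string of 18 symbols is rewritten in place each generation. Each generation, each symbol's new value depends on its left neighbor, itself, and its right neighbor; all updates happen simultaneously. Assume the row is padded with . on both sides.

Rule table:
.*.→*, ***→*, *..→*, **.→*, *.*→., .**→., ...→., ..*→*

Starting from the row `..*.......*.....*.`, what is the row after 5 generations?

.**..***.**.*..***

.***.....***...***
*.***...*.***.*.**
*..***.**..**.*..*
***.**..***.*.****
.**..***.**.*..***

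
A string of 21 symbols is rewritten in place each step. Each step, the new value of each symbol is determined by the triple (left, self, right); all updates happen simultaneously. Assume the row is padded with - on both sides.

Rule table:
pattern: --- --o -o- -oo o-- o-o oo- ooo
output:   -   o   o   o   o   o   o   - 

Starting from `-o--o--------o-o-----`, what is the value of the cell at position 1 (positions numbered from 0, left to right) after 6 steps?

o

oooooo------ooooo----
o----oo----oo---oo---
oo--oooo--oooo-oooo--
ooooo--oooo--ooo--oo-
o---oooo--oooo-oooooo
oo-oo--oooo--ooo----o
position 1 holds o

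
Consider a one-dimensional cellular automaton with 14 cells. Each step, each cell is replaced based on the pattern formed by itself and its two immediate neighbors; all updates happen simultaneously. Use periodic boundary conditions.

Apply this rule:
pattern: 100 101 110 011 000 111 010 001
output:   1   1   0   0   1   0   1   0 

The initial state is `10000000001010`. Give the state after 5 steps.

11111110111111

step 1: 11111111101111
step 2: 00000000010000
step 3: 11111111011111
step 4: 00000000100000
step 5: 11111110111111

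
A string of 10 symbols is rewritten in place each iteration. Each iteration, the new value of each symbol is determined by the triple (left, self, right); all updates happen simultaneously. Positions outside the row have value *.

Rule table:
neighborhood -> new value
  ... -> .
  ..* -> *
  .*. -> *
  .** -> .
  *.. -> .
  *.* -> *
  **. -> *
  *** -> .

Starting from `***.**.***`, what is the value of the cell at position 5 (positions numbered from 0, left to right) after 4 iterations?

..**.**...
.*.**.*..*
***.***.*.
..**..****
position 5 holds .

.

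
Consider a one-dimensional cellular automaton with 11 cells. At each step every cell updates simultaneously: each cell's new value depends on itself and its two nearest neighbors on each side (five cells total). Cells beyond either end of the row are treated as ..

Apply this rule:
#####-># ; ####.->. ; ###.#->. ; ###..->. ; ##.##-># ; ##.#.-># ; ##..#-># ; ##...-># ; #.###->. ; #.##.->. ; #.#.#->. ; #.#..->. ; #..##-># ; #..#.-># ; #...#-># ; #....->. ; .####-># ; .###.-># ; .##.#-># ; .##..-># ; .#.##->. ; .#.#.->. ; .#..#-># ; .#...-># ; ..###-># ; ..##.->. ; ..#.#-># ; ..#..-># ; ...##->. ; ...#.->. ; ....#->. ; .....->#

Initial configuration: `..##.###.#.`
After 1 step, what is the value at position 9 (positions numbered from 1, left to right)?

...##.#.#.#
position 9 holds #

#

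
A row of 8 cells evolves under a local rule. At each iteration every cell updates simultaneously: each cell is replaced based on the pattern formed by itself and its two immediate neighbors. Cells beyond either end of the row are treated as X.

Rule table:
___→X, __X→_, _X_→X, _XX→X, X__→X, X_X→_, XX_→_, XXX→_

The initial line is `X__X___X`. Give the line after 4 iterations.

_X_XXX_X
_X_X___X
_X_XXX_X  (repeats iteration 1; period 2)
iteration 4: _X_X___X

_X_X___X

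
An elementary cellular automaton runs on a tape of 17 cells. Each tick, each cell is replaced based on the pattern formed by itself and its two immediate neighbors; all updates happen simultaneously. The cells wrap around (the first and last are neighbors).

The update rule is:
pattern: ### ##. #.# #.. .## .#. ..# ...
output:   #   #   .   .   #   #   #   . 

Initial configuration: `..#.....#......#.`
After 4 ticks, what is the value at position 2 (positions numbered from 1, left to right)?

tick 1: .##....##.....##.
tick 2: ###...###....###.
tick 3: ###..####...####.
tick 4: ###.#####..#####.
position 2 holds #

#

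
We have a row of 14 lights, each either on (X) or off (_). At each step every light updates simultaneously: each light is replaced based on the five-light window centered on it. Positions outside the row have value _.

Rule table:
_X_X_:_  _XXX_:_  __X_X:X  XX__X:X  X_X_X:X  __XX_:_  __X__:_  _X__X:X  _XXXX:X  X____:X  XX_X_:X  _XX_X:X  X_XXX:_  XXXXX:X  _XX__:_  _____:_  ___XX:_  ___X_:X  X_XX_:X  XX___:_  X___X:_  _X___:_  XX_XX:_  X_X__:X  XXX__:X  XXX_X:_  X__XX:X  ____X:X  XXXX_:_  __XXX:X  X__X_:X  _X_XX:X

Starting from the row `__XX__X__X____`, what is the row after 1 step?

X___XX_XX__X__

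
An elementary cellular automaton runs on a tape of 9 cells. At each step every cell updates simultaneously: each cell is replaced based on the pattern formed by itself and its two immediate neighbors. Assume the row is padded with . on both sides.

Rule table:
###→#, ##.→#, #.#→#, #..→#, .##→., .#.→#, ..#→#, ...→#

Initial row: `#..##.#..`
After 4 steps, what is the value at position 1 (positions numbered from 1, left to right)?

#

###.#####
.###.####
#.###.###
##.###.##
position 1 holds #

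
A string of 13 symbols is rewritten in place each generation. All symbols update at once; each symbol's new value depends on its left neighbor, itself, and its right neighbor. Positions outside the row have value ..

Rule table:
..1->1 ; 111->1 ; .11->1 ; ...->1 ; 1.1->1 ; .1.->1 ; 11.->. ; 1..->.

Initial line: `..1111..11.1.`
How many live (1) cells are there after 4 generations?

8

11111..11.11.
1111..11.11..
111..11.11..1
11..11.11..11
count of 1: 8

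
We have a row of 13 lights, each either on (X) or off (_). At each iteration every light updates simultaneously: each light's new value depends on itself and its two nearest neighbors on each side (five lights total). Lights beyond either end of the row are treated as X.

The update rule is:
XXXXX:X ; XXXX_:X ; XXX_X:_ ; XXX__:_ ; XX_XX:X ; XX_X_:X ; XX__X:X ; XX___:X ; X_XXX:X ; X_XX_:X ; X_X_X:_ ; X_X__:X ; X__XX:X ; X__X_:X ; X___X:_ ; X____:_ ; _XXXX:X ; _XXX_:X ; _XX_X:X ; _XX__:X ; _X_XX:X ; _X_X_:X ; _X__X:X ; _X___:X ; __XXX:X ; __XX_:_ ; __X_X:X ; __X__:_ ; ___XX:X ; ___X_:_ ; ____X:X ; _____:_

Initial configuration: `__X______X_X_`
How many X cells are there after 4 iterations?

12

iteration 1: XX_X___X_XX_X
iteration 2: X_XXX__XXXXXX
iteration 3: _XXX_XXXXXXXX
iteration 4: XXX_XXXXXXXXX
count of X: 12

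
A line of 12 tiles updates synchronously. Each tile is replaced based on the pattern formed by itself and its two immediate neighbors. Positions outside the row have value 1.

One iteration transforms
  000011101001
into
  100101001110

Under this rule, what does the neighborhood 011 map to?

0

At position 4 the neighborhood is 011; the next row has 0 there.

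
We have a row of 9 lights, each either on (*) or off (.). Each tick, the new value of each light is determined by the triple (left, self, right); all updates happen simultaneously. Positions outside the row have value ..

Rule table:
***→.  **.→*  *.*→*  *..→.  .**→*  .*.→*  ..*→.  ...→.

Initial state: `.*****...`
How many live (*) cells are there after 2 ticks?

2

.*...*...
.*...*...
count of *: 2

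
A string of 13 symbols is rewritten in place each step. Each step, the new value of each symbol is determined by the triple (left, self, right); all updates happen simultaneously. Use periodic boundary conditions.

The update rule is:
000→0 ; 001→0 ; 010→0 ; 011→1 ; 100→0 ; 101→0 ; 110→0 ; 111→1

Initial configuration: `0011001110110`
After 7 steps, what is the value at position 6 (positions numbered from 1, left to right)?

0

step 1: 0010001100100
step 2: 0000001000000
step 3: 0000000000000
step 4: 0000000000000  (fixed point — unchanged through step 7)
position 6 holds 0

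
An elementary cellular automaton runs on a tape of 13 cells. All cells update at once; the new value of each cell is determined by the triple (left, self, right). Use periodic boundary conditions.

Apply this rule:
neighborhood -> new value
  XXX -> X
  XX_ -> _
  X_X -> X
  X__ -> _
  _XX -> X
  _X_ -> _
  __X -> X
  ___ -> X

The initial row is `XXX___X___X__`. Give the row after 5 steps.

XX__XX__XXX__

step 1: XX__XX__XX__X
step 2: X__XX__XX__XX
step 3: __XX__XX__XXX
step 4: _XX__XX__XXX_
step 5: XX__XX__XXX__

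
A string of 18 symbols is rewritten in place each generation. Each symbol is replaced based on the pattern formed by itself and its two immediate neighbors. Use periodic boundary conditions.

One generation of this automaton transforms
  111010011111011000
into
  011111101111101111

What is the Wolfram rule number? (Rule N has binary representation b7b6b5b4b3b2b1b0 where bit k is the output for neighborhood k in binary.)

247

position 1: 111 → 1  (bit 7 = 1)
position 2: 110 → 1  (bit 6 = 1)
position 3: 101 → 1  (bit 5 = 1)
position 5: 100 → 1  (bit 4 = 1)
position 0: 011 → 0  (bit 3 = 0)
position 4: 010 → 1  (bit 2 = 1)
position 6: 001 → 1  (bit 1 = 1)
position 16: 000 → 1  (bit 0 = 1)
bits b7..b0 = 11110111 = 247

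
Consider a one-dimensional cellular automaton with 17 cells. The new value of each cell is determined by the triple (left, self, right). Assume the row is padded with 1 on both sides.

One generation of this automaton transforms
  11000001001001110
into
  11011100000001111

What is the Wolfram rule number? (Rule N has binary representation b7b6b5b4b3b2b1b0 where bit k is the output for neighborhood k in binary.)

position 0: 111 → 1  (bit 7 = 1)
position 1: 110 → 1  (bit 6 = 1)
position 16: 101 → 1  (bit 5 = 1)
position 2: 100 → 0  (bit 4 = 0)
position 13: 011 → 1  (bit 3 = 1)
position 7: 010 → 0  (bit 2 = 0)
position 6: 001 → 0  (bit 1 = 0)
position 3: 000 → 1  (bit 0 = 1)
bits b7..b0 = 11101001 = 233

233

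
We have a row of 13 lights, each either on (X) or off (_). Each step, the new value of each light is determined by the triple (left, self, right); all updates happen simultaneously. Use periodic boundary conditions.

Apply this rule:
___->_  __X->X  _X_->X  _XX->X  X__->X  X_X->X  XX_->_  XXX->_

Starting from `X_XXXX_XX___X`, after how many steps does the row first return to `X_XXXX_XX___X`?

3

_XX___XX_X_XX
XX_X_XX_XXXX_
X_XXXX_XX___X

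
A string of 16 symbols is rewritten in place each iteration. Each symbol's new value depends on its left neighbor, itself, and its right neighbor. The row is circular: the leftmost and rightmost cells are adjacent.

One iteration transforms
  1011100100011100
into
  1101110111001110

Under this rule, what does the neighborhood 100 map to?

At position 5 the neighborhood is 100; the next row has 1 there.

1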